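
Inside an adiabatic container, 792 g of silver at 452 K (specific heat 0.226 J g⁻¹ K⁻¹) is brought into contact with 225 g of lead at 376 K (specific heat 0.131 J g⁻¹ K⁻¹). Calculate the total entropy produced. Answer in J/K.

ΔS_total = 0.41 J/K

Energy balance: T_f = (m₁c₁T₁ + m₂c₂T₂)/(m₁c₁ + m₂c₂) = 441.25 K.
ΔS₁ = m₁c₁ ln(T_f/T₁) = 178.992 × ln(441.25/452) = -4.307 J/K.
ΔS₂ = m₂c₂ ln(T_f/T₂) = 29.475 × ln(441.25/376) = 4.717 J/K.
ΔS_total = -4.307 + 4.717 = 0.41 J/K.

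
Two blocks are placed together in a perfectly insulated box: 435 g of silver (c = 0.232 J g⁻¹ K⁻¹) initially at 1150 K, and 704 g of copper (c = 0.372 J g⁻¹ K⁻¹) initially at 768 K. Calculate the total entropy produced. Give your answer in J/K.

Energy balance: T_f = (m₁c₁T₁ + m₂c₂T₂)/(m₁c₁ + m₂c₂) = 874.26 K.
ΔS₁ = m₁c₁ ln(T_f/T₁) = 100.92 × ln(874.26/1150) = -27.67 J/K.
ΔS₂ = m₂c₂ ln(T_f/T₂) = 261.888 × ln(874.26/768) = 33.94 J/K.
ΔS_total = -27.67 + 33.94 = 6.27 J/K.

ΔS_total = 6.27 J/K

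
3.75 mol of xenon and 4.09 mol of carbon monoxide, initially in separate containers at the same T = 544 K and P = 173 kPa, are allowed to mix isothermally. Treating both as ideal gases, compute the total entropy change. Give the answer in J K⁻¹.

ΔS_mix = 45.1 J/K

Mole fractions: x_A = 3.75/7.84 = 0.478, x_B = 0.522.
ΔS_mix = −R(n_A ln x_A + n_B ln x_B) = −8.314 × (3.75 ln 0.478 + 4.09 ln 0.522) = 45.1 J/K.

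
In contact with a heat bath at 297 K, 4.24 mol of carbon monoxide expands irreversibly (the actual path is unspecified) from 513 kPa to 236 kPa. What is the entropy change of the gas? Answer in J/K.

Entropy is a state function, so ΔS_gas depends only on the end states.
For an isothermal ideal gas ΔS_gas = nR ln(P₁/P₂) = 4.24 × 8.314 × ln(513/236) = 27.4 J/K.

ΔS_gas = 27.4 J/K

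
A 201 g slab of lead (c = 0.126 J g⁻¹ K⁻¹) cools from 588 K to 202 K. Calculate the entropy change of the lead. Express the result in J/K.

ΔS = -27.1 J/K

ΔS = ∫dQ_rev/T = m c ln(T₂/T₁) = 201 × 0.126 × ln(202/588) = -27.1 J/K.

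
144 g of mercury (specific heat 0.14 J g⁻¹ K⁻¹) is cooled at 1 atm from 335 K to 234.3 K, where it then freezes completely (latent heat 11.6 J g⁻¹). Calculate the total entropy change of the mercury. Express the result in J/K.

Cooling step: ΔS₁ = m c ln(T_tr/T_i) = 144 × 0.14 × ln(234.3/335) = -7.208 J/K.
Phase change: ΔS₂ = −mL/T_tr = −144 × 11.6 / 234.3 = -7.129 J/K.
ΔS_total = (-7.208) + (-7.129) = -14.3 J/K.

ΔS = -14.3 J/K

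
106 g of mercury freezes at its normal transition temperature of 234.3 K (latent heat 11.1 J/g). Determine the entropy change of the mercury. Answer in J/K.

Heat released by the substance: Q = −mL = −106 × 11.1 = −1176.6 J.
At constant T, ΔS = Q_rev/T = −1176.6 / 234.3 = -5.02 J/K.

ΔS = -5.02 J/K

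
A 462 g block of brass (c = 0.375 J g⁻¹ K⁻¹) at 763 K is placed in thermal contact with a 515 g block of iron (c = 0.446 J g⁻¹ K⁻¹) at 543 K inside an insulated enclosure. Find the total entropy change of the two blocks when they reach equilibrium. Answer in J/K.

Energy balance: T_f = (m₁c₁T₁ + m₂c₂T₂)/(m₁c₁ + m₂c₂) = 637.59 K.
ΔS₁ = m₁c₁ ln(T_f/T₁) = 173.25 × ln(637.59/763) = -31.11 J/K.
ΔS₂ = m₂c₂ ln(T_f/T₂) = 229.69 × ln(637.59/543) = 36.89 J/K.
ΔS_total = -31.11 + 36.89 = 5.78 J/K.

ΔS_total = 5.78 J/K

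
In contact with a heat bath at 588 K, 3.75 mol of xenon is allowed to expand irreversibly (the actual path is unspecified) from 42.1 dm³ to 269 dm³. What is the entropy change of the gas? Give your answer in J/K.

ΔS_gas = 57.8 J/K

Entropy is a state function, so ΔS_gas depends only on the end states.
For an isothermal ideal gas ΔS_gas = nR ln(V₂/V₁) = 3.75 × 8.314 × ln(269/42.1) = 57.8 J/K.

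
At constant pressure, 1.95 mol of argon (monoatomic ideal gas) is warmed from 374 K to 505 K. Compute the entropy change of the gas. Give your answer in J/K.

ΔS = 12.2 J/K

At constant pressure, ΔS = nC_p ln(T₂/T₁) with C_p = 5R/2 = 20.79 J mol⁻¹ K⁻¹.
ΔS = 1.95 × 20.79 × ln(505/374) = 12.2 J/K.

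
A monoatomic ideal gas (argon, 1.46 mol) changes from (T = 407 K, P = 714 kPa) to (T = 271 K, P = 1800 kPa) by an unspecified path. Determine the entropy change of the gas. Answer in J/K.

ΔS = nC_p ln(T₂/T₁) − nR ln(P₂/P₁), with C_p = 5R/2 = 20.79 J mol⁻¹ K⁻¹ for a monoatomic ideal gas.
ΔS = 1.46 × [20.79 × ln(271/407) − 8.314 × ln(1800/714)] = -23.6 J/K.

ΔS = -23.6 J/K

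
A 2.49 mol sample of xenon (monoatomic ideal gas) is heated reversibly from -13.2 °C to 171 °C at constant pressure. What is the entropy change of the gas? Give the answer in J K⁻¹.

ΔS = 27.7 J/K

In kelvin: T₁ = 259.95 K, T₂ = 444.15 K. At constant pressure, ΔS = nC_p ln(T₂/T₁) with C_p = 5R/2 = 20.79 J mol⁻¹ K⁻¹.
ΔS = 2.49 × 20.79 × ln(444.15/259.95) = 27.7 J/K.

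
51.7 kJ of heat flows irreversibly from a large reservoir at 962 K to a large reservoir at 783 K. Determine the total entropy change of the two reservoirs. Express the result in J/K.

ΔS_total = 12.3 J/K

ΔS_hot = −Q/T_H = −51700/962 = -53.74 J/K and ΔS_cold = +Q/T_C = 51700/783 = 66.03 J/K.
ΔS_total = -53.74 + 66.03 = 12.3 J/K, positive as the second law requires.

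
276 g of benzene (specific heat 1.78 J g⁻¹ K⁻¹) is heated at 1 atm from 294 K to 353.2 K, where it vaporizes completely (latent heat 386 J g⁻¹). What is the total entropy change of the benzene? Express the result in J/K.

ΔS = 392 J/K

Warming step: ΔS₁ = m c ln(T_tr/T_i) = 276 × 1.78 × ln(353.2/294) = 90.13 J/K.
Phase change: ΔS₂ = +mL/T_tr = 276 × 386 / 353.2 = 301.6 J/K.
ΔS_total = (90.13) + (301.6) = 392 J/K.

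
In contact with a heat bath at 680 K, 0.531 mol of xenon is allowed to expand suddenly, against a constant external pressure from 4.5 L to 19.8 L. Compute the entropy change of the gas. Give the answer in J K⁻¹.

Entropy is a state function, so ΔS_gas depends only on the end states.
For an isothermal ideal gas ΔS_gas = nR ln(V₂/V₁) = 0.531 × 8.314 × ln(19.8/4.5) = 6.54 J/K.

ΔS_gas = 6.54 J/K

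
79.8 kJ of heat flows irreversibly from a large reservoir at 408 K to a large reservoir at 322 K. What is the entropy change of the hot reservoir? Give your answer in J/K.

The hot reservoir loses heat Q, so ΔS_hot = −Q/T_H = −79800/408 = -196 J/K.

ΔS_hot = -196 J/K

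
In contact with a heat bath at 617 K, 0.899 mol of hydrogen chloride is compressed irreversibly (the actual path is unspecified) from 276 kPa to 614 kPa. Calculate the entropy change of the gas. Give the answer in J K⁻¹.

Entropy is a state function, so ΔS_gas depends only on the end states.
For an isothermal ideal gas ΔS_gas = nR ln(P₁/P₂) = 0.899 × 8.314 × ln(276/614) = -5.98 J/K.

ΔS_gas = -5.98 J/K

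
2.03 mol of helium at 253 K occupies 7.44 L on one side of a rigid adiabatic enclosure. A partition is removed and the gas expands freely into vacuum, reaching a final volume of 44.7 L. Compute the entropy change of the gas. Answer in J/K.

ΔS_gas = 30.3 J/K

For an ideal gas in free expansion Q = 0 and W = 0, so T is unchanged.
Entropy is a state function; using a reversible isothermal path, ΔS_gas = nR ln(V₂/V₁) = 2.03 × 8.314 × ln(44.7/7.44) = 30.3 J/K.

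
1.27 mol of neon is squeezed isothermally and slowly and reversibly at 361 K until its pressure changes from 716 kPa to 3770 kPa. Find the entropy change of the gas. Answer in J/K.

ΔS_gas = -17.5 J/K

For an isothermal ideal gas ΔS_gas = nR ln(P₁/P₂) = 1.27 × 8.314 × ln(716/3770) = -17.5 J/K.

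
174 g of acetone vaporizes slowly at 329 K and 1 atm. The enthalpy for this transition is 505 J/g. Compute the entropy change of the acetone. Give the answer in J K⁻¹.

Heat absorbed by the substance: Q = mL = 174 × 505 = 87870 J.
At constant T, ΔS = Q_rev/T = 87870 / 329 = 267 J/K.

ΔS = 267 J/K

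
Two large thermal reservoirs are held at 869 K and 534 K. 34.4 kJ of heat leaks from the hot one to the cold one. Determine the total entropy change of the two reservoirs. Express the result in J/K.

ΔS_total = 24.8 J/K

ΔS_hot = −Q/T_H = −34400/869 = -39.59 J/K and ΔS_cold = +Q/T_C = 34400/534 = 64.42 J/K.
ΔS_total = -39.59 + 64.42 = 24.8 J/K, positive as the second law requires.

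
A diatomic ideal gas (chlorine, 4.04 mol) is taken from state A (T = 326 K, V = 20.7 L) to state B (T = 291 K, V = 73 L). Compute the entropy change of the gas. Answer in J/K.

ΔS = 32.8 J/K

Entropy is a state function: ΔS = nC_V ln(T₂/T₁) + nR ln(V₂/V₁), with C_V = 5R/2 = 20.79 J mol⁻¹ K⁻¹ for a diatomic ideal gas.
ΔS = 4.04 × [20.79 × ln(291/326) + 8.314 × ln(73/20.7)] = 32.8 J/K.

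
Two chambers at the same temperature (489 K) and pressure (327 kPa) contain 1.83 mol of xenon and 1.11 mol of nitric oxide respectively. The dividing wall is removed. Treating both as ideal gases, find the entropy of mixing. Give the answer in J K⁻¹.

ΔS_mix = 16.2 J/K

Mole fractions: x_A = 1.83/2.94 = 0.622, x_B = 0.378.
ΔS_mix = −R(n_A ln x_A + n_B ln x_B) = −8.314 × (1.83 ln 0.622 + 1.11 ln 0.378) = 16.2 J/K.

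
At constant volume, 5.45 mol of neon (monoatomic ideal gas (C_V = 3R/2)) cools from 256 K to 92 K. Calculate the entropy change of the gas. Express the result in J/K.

At constant volume, ΔS = nC_V ln(T₂/T₁) with C_V = 3R/2 = 12.47 J mol⁻¹ K⁻¹.
ΔS = 5.45 × 12.47 × ln(92/256) = -69.6 J/K.

ΔS = -69.6 J/K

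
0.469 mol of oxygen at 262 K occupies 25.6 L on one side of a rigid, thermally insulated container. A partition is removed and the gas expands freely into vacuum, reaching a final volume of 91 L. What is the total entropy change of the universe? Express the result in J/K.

No heat is exchanged and no work is done, so the ideal-gas temperature stays constant.
Entropy is a state function; using a reversible isothermal path, ΔS_gas = nR ln(V₂/V₁) = 0.469 × 8.314 × ln(91/25.6) = 4.95 J/K.
The insulated surroundings exchange no heat, so ΔS_surr = 0 and ΔS_universe = ΔS_gas.

ΔS_universe = 4.95 J/K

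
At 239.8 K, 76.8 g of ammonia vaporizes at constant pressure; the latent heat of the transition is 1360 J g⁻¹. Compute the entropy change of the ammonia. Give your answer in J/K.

Heat absorbed by the substance: Q = mL = 76.8 × 1360 = 104448 J.
At constant T, ΔS = Q_rev/T = 104448 / 239.8 = 436 J/K.

ΔS = 436 J/K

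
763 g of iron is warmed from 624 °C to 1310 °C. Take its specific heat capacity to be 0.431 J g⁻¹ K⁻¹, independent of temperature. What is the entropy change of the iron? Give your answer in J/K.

In kelvin: T₁ = 897.15 K, T₂ = 1583.15 K. ΔS = ∫dQ_rev/T = m c ln(T₂/T₁) = 763 × 0.431 × ln(1583.15/897.15) = 187 J/K.

ΔS = 187 J/K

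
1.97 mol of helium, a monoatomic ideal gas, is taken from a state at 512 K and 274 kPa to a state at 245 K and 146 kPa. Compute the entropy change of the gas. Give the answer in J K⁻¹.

ΔS = -19.9 J/K

ΔS = nC_p ln(T₂/T₁) − nR ln(P₂/P₁), with C_p = 5R/2 = 20.79 J mol⁻¹ K⁻¹ for a monoatomic ideal gas.
ΔS = 1.97 × [20.79 × ln(245/512) − 8.314 × ln(146/274)] = -19.9 J/K.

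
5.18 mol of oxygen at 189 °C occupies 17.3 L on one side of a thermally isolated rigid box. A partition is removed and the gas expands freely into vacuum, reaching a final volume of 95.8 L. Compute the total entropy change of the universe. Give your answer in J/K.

ΔS_universe = 73.7 J/K

For an ideal gas in free expansion Q = 0 and W = 0, so T is unchanged.
Entropy is a state function; using a reversible isothermal path, ΔS_gas = nR ln(V₂/V₁) = 5.18 × 8.314 × ln(95.8/17.3) = 73.7 J/K.
The insulated surroundings exchange no heat, so ΔS_surr = 0 and ΔS_universe = ΔS_gas.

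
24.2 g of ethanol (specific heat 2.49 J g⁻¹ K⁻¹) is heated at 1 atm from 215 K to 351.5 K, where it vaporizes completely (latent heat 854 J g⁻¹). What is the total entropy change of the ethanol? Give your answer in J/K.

ΔS = 88.4 J/K

Warming step: ΔS₁ = m c ln(T_tr/T_i) = 24.2 × 2.49 × ln(351.5/215) = 29.62 J/K.
Phase change: ΔS₂ = +mL/T_tr = 24.2 × 854 / 351.5 = 58.8 J/K.
ΔS_total = (29.62) + (58.8) = 88.4 J/K.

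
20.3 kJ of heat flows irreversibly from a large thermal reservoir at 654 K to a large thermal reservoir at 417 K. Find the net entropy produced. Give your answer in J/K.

ΔS_total = 17.6 J/K

ΔS_hot = −Q/T_H = −20300/654 = -31.04 J/K and ΔS_cold = +Q/T_C = 20300/417 = 48.68 J/K.
ΔS_total = -31.04 + 48.68 = 17.6 J/K, positive as the second law requires.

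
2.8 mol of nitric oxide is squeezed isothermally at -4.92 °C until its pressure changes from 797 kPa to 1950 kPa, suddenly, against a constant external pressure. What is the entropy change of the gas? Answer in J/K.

ΔS_gas = -20.8 J/K

Entropy is a state function, so ΔS_gas depends only on the end states.
For an isothermal ideal gas ΔS_gas = nR ln(P₁/P₂) = 2.8 × 8.314 × ln(797/1950) = -20.8 J/K.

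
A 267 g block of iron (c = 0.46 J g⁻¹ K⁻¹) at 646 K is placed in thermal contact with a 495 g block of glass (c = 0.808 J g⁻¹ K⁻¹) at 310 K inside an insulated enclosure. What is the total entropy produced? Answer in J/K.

ΔS_total = 28.4 J/K

Energy balance: T_f = (m₁c₁T₁ + m₂c₂T₂)/(m₁c₁ + m₂c₂) = 388.94 K.
ΔS₁ = m₁c₁ ln(T_f/T₁) = 122.82 × ln(388.94/646) = -62.32 J/K.
ΔS₂ = m₂c₂ ln(T_f/T₂) = 399.96 × ln(388.94/310) = 90.73 J/K.
ΔS_total = -62.32 + 90.73 = 28.4 J/K.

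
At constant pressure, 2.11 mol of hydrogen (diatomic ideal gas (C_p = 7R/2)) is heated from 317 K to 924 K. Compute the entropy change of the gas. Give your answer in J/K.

ΔS = 65.7 J/K

At constant pressure, ΔS = nC_p ln(T₂/T₁) with C_p = 7R/2 = 29.1 J mol⁻¹ K⁻¹.
ΔS = 2.11 × 29.1 × ln(924/317) = 65.7 J/K.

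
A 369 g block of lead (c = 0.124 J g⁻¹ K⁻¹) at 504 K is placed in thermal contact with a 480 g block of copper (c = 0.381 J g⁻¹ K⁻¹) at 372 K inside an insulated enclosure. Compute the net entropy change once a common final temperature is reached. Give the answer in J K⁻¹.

Energy balance: T_f = (m₁c₁T₁ + m₂c₂T₂)/(m₁c₁ + m₂c₂) = 398.42 K.
ΔS₁ = m₁c₁ ln(T_f/T₁) = 45.756 × ln(398.42/504) = -10.76 J/K.
ΔS₂ = m₂c₂ ln(T_f/T₂) = 182.88 × ln(398.42/372) = 12.55 J/K.
ΔS_total = -10.76 + 12.55 = 1.79 J/K.

ΔS_total = 1.79 J/K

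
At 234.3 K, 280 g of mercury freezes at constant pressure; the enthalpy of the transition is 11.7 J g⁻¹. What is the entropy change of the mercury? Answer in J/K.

ΔS = -14 J/K

Heat released by the substance: Q = −mL = −280 × 11.7 = −3276 J.
At constant T, ΔS = Q_rev/T = −3276 / 234.3 = -14 J/K.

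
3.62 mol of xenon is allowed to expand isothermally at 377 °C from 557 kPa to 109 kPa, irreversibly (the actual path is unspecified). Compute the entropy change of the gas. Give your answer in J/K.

Entropy is a state function, so ΔS_gas depends only on the end states.
For an isothermal ideal gas ΔS_gas = nR ln(P₁/P₂) = 3.62 × 8.314 × ln(557/109) = 49.1 J/K.

ΔS_gas = 49.1 J/K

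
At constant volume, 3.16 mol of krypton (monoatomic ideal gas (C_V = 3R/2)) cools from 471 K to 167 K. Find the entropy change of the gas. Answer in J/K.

ΔS = -40.9 J/K

At constant volume, ΔS = nC_V ln(T₂/T₁) with C_V = 3R/2 = 12.47 J mol⁻¹ K⁻¹.
ΔS = 3.16 × 12.47 × ln(167/471) = -40.9 J/K.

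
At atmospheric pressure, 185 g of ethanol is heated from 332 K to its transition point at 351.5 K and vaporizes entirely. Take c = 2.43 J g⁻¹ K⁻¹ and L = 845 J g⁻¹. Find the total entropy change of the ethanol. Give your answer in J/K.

ΔS = 470 J/K

Warming step: ΔS₁ = m c ln(T_tr/T_i) = 185 × 2.43 × ln(351.5/332) = 25.66 J/K.
Phase change: ΔS₂ = +mL/T_tr = 185 × 845 / 351.5 = 444.7 J/K.
ΔS_total = (25.66) + (444.7) = 470 J/K.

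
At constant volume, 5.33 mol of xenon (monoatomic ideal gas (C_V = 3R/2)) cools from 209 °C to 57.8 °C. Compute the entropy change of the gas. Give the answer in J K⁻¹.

In kelvin: T₁ = 482.15 K, T₂ = 330.95 K. At constant volume, ΔS = nC_V ln(T₂/T₁) with C_V = 3R/2 = 12.47 J mol⁻¹ K⁻¹.
ΔS = 5.33 × 12.47 × ln(330.95/482.15) = -25 J/K.

ΔS = -25 J/K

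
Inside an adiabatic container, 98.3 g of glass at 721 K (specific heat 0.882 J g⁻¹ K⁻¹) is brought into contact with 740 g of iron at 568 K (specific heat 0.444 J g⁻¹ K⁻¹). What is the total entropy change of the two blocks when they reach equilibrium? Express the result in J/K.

Energy balance: T_f = (m₁c₁T₁ + m₂c₂T₂)/(m₁c₁ + m₂c₂) = 599.94 K.
ΔS₁ = m₁c₁ ln(T_f/T₁) = 86.7006 × ln(599.94/721) = -15.94 J/K.
ΔS₂ = m₂c₂ ln(T_f/T₂) = 328.56 × ln(599.94/568) = 17.98 J/K.
ΔS_total = -15.94 + 17.98 = 2.04 J/K.

ΔS_total = 2.04 J/K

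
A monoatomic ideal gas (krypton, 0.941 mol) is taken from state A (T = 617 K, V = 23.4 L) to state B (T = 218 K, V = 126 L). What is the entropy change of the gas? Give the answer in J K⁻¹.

Entropy is a state function: ΔS = nC_V ln(T₂/T₁) + nR ln(V₂/V₁), with C_V = 3R/2 = 12.47 J mol⁻¹ K⁻¹ for a monoatomic ideal gas.
ΔS = 0.941 × [12.47 × ln(218/617) + 8.314 × ln(126/23.4)] = 0.962 J/K.

ΔS = 0.962 J/K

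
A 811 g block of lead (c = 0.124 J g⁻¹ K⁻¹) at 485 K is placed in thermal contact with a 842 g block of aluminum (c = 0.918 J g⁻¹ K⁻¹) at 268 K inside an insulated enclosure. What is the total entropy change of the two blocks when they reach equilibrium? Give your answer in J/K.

Energy balance: T_f = (m₁c₁T₁ + m₂c₂T₂)/(m₁c₁ + m₂c₂) = 292.98 K.
ΔS₁ = m₁c₁ ln(T_f/T₁) = 100.564 × ln(292.98/485) = -50.69 J/K.
ΔS₂ = m₂c₂ ln(T_f/T₂) = 772.956 × ln(292.98/268) = 68.89 J/K.
ΔS_total = -50.69 + 68.89 = 18.2 J/K.

ΔS_total = 18.2 J/K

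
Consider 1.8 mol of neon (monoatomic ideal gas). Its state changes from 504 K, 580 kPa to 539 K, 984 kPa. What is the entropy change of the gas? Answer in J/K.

ΔS = nC_p ln(T₂/T₁) − nR ln(P₂/P₁), with C_p = 5R/2 = 20.79 J mol⁻¹ K⁻¹ for a monoatomic ideal gas.
ΔS = 1.8 × [20.79 × ln(539/504) − 8.314 × ln(984/580)] = -5.4 J/K.

ΔS = -5.4 J/K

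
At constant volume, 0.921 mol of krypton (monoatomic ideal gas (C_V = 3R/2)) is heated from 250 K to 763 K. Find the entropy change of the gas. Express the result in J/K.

At constant volume, ΔS = nC_V ln(T₂/T₁) with C_V = 3R/2 = 12.47 J mol⁻¹ K⁻¹.
ΔS = 0.921 × 12.47 × ln(763/250) = 12.8 J/K.

ΔS = 12.8 J/K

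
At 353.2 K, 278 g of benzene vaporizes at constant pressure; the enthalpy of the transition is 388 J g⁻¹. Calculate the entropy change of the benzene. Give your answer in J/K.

ΔS = 305 J/K

Heat absorbed by the substance: Q = mL = 278 × 388 = 107864 J.
At constant T, ΔS = Q_rev/T = 107864 / 353.2 = 305 J/K.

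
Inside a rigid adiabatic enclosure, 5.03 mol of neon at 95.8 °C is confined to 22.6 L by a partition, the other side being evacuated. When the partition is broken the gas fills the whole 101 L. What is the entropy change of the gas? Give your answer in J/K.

ΔS_gas = 62.6 J/K

For an ideal gas in free expansion Q = 0 and W = 0, so T is unchanged.
Entropy is a state function; using a reversible isothermal path, ΔS_gas = nR ln(V₂/V₁) = 5.03 × 8.314 × ln(101/22.6) = 62.6 J/K.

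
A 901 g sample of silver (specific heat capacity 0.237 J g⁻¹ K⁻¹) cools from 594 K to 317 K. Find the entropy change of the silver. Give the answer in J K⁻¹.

ΔS = -134 J/K

ΔS = ∫dQ_rev/T = m c ln(T₂/T₁) = 901 × 0.237 × ln(317/594) = -134 J/K.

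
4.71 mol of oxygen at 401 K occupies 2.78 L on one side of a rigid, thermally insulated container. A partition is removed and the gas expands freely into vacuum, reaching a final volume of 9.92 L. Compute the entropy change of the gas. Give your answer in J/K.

ΔS_gas = 49.8 J/K

No heat is exchanged and no work is done, so the ideal-gas temperature stays constant.
Entropy is a state function; using a reversible isothermal path, ΔS_gas = nR ln(V₂/V₁) = 4.71 × 8.314 × ln(9.92/2.78) = 49.8 J/K.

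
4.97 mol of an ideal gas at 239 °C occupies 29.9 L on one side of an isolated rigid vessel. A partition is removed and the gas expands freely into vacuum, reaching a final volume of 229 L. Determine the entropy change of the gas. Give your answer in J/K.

ΔS_gas = 84.1 J/K

No heat is exchanged and no work is done, so the ideal-gas temperature stays constant.
Entropy is a state function; using a reversible isothermal path, ΔS_gas = nR ln(V₂/V₁) = 4.97 × 8.314 × ln(229/29.9) = 84.1 J/K.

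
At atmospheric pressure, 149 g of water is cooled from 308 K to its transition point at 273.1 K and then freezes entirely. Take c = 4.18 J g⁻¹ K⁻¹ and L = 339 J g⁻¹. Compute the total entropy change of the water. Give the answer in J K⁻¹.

ΔS = -260 J/K

Cooling step: ΔS₁ = m c ln(T_tr/T_i) = 149 × 4.18 × ln(273.1/308) = -74.9 J/K.
Phase change: ΔS₂ = −mL/T_tr = −149 × 339 / 273.1 = -185 J/K.
ΔS_total = (-74.9) + (-185) = -260 J/K.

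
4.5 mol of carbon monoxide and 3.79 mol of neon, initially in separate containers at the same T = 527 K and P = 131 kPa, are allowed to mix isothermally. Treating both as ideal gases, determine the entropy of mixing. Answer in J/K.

ΔS_mix = 47.5 J/K

Mole fractions: x_A = 4.5/8.29 = 0.543, x_B = 0.457.
ΔS_mix = −R(n_A ln x_A + n_B ln x_B) = −8.314 × (4.5 ln 0.543 + 3.79 ln 0.457) = 47.5 J/K.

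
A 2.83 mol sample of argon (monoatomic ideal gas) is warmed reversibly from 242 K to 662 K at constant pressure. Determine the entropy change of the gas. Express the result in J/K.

ΔS = 59.2 J/K

At constant pressure, ΔS = nC_p ln(T₂/T₁) with C_p = 5R/2 = 20.79 J mol⁻¹ K⁻¹.
ΔS = 2.83 × 20.79 × ln(662/242) = 59.2 J/K.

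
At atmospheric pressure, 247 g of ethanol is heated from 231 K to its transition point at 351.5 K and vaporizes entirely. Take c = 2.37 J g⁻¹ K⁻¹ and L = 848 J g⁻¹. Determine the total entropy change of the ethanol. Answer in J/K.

ΔS = 842 J/K

Warming step: ΔS₁ = m c ln(T_tr/T_i) = 247 × 2.37 × ln(351.5/231) = 245.7 J/K.
Phase change: ΔS₂ = +mL/T_tr = 247 × 848 / 351.5 = 595.9 J/K.
ΔS_total = (245.7) + (595.9) = 842 J/K.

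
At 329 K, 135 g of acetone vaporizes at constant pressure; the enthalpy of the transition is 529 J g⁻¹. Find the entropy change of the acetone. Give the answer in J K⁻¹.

Heat absorbed by the substance: Q = mL = 135 × 529 = 71415 J.
At constant T, ΔS = Q_rev/T = 71415 / 329 = 217 J/K.

ΔS = 217 J/K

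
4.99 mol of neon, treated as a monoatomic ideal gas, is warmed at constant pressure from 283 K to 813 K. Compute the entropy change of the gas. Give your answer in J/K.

At constant pressure, ΔS = nC_p ln(T₂/T₁) with C_p = 5R/2 = 20.79 J mol⁻¹ K⁻¹.
ΔS = 4.99 × 20.79 × ln(813/283) = 109 J/K.

ΔS = 109 J/K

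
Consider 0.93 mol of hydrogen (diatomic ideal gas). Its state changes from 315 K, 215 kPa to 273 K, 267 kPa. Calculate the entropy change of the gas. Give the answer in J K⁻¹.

ΔS = -5.55 J/K

ΔS = nC_p ln(T₂/T₁) − nR ln(P₂/P₁), with C_p = 7R/2 = 29.1 J mol⁻¹ K⁻¹ for a diatomic ideal gas.
ΔS = 0.93 × [29.1 × ln(273/315) − 8.314 × ln(267/215)] = -5.55 J/K.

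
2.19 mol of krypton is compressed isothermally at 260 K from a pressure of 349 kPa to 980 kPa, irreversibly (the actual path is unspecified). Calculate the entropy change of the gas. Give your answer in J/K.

ΔS_gas = -18.8 J/K

Entropy is a state function, so ΔS_gas depends only on the end states.
For an isothermal ideal gas ΔS_gas = nR ln(P₁/P₂) = 2.19 × 8.314 × ln(349/980) = -18.8 J/K.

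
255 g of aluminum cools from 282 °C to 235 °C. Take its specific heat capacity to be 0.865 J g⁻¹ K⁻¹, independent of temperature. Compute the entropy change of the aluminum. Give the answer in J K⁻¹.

In kelvin: T₁ = 555.15 K, T₂ = 508.15 K. ΔS = ∫dQ_rev/T = m c ln(T₂/T₁) = 255 × 0.865 × ln(508.15/555.15) = -19.5 J/K.

ΔS = -19.5 J/K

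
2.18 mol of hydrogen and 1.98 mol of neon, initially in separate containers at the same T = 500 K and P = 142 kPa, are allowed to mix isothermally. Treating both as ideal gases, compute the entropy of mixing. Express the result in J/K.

ΔS_mix = 23.9 J/K

Mole fractions: x_A = 2.18/4.16 = 0.524, x_B = 0.476.
ΔS_mix = −R(n_A ln x_A + n_B ln x_B) = −8.314 × (2.18 ln 0.524 + 1.98 ln 0.476) = 23.9 J/K.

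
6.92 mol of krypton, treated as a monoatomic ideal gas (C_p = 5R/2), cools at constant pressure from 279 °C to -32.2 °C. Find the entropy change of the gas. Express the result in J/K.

ΔS = -119 J/K

In kelvin: T₁ = 552.15 K, T₂ = 240.95 K. At constant pressure, ΔS = nC_p ln(T₂/T₁) with C_p = 5R/2 = 20.79 J mol⁻¹ K⁻¹.
ΔS = 6.92 × 20.79 × ln(240.95/552.15) = -119 J/K.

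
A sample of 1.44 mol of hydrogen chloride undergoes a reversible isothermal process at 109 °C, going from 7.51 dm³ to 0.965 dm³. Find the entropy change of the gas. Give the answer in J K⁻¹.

ΔS_gas = -24.6 J/K

For an isothermal ideal gas ΔS_gas = nR ln(V₂/V₁) = 1.44 × 8.314 × ln(0.965/7.51) = -24.6 J/K.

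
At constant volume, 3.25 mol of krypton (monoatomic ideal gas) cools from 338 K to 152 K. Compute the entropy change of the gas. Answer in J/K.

At constant volume, ΔS = nC_V ln(T₂/T₁) with C_V = 3R/2 = 12.47 J mol⁻¹ K⁻¹.
ΔS = 3.25 × 12.47 × ln(152/338) = -32.4 J/K.

ΔS = -32.4 J/K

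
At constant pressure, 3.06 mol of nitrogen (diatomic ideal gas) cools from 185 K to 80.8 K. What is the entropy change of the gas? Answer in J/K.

At constant pressure, ΔS = nC_p ln(T₂/T₁) with C_p = 7R/2 = 29.1 J mol⁻¹ K⁻¹.
ΔS = 3.06 × 29.1 × ln(80.8/185) = -73.8 J/K.

ΔS = -73.8 J/K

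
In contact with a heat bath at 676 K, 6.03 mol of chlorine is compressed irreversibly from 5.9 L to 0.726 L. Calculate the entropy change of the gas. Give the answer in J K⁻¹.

Entropy is a state function, so ΔS_gas depends only on the end states.
For an isothermal ideal gas ΔS_gas = nR ln(V₂/V₁) = 6.03 × 8.314 × ln(0.726/5.9) = -105 J/K.

ΔS_gas = -105 J/K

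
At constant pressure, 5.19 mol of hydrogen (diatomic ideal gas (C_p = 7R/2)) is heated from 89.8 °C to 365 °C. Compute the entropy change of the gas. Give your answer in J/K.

In kelvin: T₁ = 362.95 K, T₂ = 638.15 K. At constant pressure, ΔS = nC_p ln(T₂/T₁) with C_p = 7R/2 = 29.1 J mol⁻¹ K⁻¹.
ΔS = 5.19 × 29.1 × ln(638.15/362.95) = 85.2 J/K.

ΔS = 85.2 J/K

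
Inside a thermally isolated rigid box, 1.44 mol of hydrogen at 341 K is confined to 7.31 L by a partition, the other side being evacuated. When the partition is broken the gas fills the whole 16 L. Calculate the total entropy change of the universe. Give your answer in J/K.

For an ideal gas in free expansion Q = 0 and W = 0, so T is unchanged.
Entropy is a state function; using a reversible isothermal path, ΔS_gas = nR ln(V₂/V₁) = 1.44 × 8.314 × ln(16/7.31) = 9.38 J/K.
The insulated surroundings exchange no heat, so ΔS_surr = 0 and ΔS_universe = ΔS_gas.

ΔS_universe = 9.38 J/K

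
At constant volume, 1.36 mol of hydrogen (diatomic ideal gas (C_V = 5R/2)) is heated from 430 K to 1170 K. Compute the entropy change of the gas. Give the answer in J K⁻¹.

At constant volume, ΔS = nC_V ln(T₂/T₁) with C_V = 5R/2 = 20.79 J mol⁻¹ K⁻¹.
ΔS = 1.36 × 20.79 × ln(1170/430) = 28.3 J/K.

ΔS = 28.3 J/K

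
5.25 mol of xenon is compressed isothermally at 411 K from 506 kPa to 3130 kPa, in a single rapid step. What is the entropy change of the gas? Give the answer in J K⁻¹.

ΔS_gas = -79.5 J/K

Entropy is a state function, so ΔS_gas depends only on the end states.
For an isothermal ideal gas ΔS_gas = nR ln(P₁/P₂) = 5.25 × 8.314 × ln(506/3130) = -79.5 J/K.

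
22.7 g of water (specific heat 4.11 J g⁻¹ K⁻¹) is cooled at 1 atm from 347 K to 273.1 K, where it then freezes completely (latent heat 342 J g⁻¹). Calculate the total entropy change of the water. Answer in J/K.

Cooling step: ΔS₁ = m c ln(T_tr/T_i) = 22.7 × 4.11 × ln(273.1/347) = -22.34 J/K.
Phase change: ΔS₂ = −mL/T_tr = −22.7 × 342 / 273.1 = -28.43 J/K.
ΔS_total = (-22.34) + (-28.43) = -50.8 J/K.

ΔS = -50.8 J/K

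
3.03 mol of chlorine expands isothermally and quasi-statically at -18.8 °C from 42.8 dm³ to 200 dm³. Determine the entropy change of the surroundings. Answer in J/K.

ΔS_surr = -38.8 J/K

For an isothermal ideal gas ΔS_gas = nR ln(V₂/V₁) = 3.03 × 8.314 × ln(200/42.8) = 38.8 J/K.
The process is reversible, so ΔS_surr = −ΔS_gas = -38.8 J/K and ΔS_universe = 0.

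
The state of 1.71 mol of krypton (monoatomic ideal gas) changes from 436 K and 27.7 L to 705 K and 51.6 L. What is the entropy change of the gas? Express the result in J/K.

Entropy is a state function: ΔS = nC_V ln(T₂/T₁) + nR ln(V₂/V₁), with C_V = 3R/2 = 12.47 J mol⁻¹ K⁻¹ for a monoatomic ideal gas.
ΔS = 1.71 × [12.47 × ln(705/436) + 8.314 × ln(51.6/27.7)] = 19.1 J/K.

ΔS = 19.1 J/K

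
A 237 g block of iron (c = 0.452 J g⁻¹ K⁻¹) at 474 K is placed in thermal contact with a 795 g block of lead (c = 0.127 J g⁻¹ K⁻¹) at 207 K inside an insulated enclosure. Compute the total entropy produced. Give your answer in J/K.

ΔS_total = 17.2 J/K

Energy balance: T_f = (m₁c₁T₁ + m₂c₂T₂)/(m₁c₁ + m₂c₂) = 344.45 K.
ΔS₁ = m₁c₁ ln(T_f/T₁) = 107.124 × ln(344.45/474) = -34.2 J/K.
ΔS₂ = m₂c₂ ln(T_f/T₂) = 100.965 × ln(344.45/207) = 51.41 J/K.
ΔS_total = -34.2 + 51.41 = 17.2 J/K.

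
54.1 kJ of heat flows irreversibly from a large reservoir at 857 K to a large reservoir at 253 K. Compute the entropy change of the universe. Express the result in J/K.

ΔS_total = 151 J/K

ΔS_hot = −Q/T_H = −54100/857 = -63.13 J/K and ΔS_cold = +Q/T_C = 54100/253 = 213.8 J/K.
ΔS_total = -63.13 + 213.8 = 151 J/K, positive as the second law requires.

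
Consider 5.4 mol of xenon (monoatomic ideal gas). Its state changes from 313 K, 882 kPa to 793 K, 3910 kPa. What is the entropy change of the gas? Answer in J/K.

ΔS = 37.5 J/K

ΔS = nC_p ln(T₂/T₁) − nR ln(P₂/P₁), with C_p = 5R/2 = 20.79 J mol⁻¹ K⁻¹ for a monoatomic ideal gas.
ΔS = 5.4 × [20.79 × ln(793/313) − 8.314 × ln(3910/882)] = 37.5 J/K.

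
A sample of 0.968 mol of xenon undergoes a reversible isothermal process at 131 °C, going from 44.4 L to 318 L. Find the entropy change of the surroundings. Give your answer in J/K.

For an isothermal ideal gas ΔS_gas = nR ln(V₂/V₁) = 0.968 × 8.314 × ln(318/44.4) = 15.8 J/K.
The process is reversible, so ΔS_surr = −ΔS_gas = -15.8 J/K and ΔS_universe = 0.

ΔS_surr = -15.8 J/K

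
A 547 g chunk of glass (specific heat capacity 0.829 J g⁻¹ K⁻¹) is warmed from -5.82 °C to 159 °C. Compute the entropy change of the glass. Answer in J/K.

In kelvin: T₁ = 267.33 K, T₂ = 432.15 K. ΔS = ∫dQ_rev/T = m c ln(T₂/T₁) = 547 × 0.829 × ln(432.15/267.33) = 218 J/K.

ΔS = 218 J/K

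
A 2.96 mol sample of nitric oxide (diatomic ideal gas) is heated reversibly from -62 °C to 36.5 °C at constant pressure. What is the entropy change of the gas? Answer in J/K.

In kelvin: T₁ = 211.15 K, T₂ = 309.65 K. At constant pressure, ΔS = nC_p ln(T₂/T₁) with C_p = 7R/2 = 29.1 J mol⁻¹ K⁻¹.
ΔS = 2.96 × 29.1 × ln(309.65/211.15) = 33 J/K.

ΔS = 33 J/K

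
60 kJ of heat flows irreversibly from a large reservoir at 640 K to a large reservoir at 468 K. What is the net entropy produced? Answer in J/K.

ΔS_total = 34.5 J/K

ΔS_hot = −Q/T_H = −60000/640 = -93.75 J/K and ΔS_cold = +Q/T_C = 60000/468 = 128.21 J/K.
ΔS_total = -93.75 + 128.21 = 34.5 J/K, positive as the second law requires.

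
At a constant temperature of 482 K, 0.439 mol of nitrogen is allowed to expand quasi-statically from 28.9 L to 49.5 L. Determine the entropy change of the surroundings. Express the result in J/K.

For an isothermal ideal gas ΔS_gas = nR ln(V₂/V₁) = 0.439 × 8.314 × ln(49.5/28.9) = 1.96 J/K.
The process is reversible, so ΔS_surr = −ΔS_gas = -1.96 J/K and ΔS_universe = 0.

ΔS_surr = -1.96 J/K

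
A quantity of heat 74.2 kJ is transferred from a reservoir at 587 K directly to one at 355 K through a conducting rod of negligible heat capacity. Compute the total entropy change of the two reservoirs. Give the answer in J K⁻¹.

ΔS_total = 82.6 J/K

ΔS_hot = −Q/T_H = −74200/587 = -126.4 J/K and ΔS_cold = +Q/T_C = 74200/355 = 209 J/K.
ΔS_total = -126.4 + 209 = 82.6 J/K, positive as the second law requires.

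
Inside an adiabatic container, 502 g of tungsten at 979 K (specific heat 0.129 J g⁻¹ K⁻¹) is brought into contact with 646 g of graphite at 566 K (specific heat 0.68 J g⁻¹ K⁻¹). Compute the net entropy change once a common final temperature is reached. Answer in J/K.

Energy balance: T_f = (m₁c₁T₁ + m₂c₂T₂)/(m₁c₁ + m₂c₂) = 619.06 K.
ΔS₁ = m₁c₁ ln(T_f/T₁) = 64.758 × ln(619.06/979) = -29.68 J/K.
ΔS₂ = m₂c₂ ln(T_f/T₂) = 439.28 × ln(619.06/566) = 39.36 J/K.
ΔS_total = -29.68 + 39.36 = 9.68 J/K.

ΔS_total = 9.68 J/K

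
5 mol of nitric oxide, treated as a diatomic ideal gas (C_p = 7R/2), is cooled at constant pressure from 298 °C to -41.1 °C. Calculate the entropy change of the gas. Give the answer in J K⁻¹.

ΔS = -131 J/K

In kelvin: T₁ = 571.15 K, T₂ = 232.05 K. At constant pressure, ΔS = nC_p ln(T₂/T₁) with C_p = 7R/2 = 29.1 J mol⁻¹ K⁻¹.
ΔS = 5 × 29.1 × ln(232.05/571.15) = -131 J/K.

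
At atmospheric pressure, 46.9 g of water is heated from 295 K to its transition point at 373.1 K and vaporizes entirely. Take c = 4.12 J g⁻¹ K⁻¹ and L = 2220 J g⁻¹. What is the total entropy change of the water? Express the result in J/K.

ΔS = 324 J/K

Warming step: ΔS₁ = m c ln(T_tr/T_i) = 46.9 × 4.12 × ln(373.1/295) = 45.38 J/K.
Phase change: ΔS₂ = +mL/T_tr = 46.9 × 2220 / 373.1 = 279.1 J/K.
ΔS_total = (45.38) + (279.1) = 324 J/K.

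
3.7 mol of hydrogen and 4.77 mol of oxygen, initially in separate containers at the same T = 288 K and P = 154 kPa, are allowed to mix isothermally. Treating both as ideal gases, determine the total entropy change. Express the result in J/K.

Mole fractions: x_A = 3.7/8.47 = 0.437, x_B = 0.563.
ΔS_mix = −R(n_A ln x_A + n_B ln x_B) = −8.314 × (3.7 ln 0.437 + 4.77 ln 0.563) = 48.2 J/K.

ΔS_mix = 48.2 J/K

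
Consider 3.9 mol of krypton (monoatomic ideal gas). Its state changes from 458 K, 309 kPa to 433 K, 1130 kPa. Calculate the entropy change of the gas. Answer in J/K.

ΔS = nC_p ln(T₂/T₁) − nR ln(P₂/P₁), with C_p = 5R/2 = 20.79 J mol⁻¹ K⁻¹ for a monoatomic ideal gas.
ΔS = 3.9 × [20.79 × ln(433/458) − 8.314 × ln(1130/309)] = -46.6 J/K.

ΔS = -46.6 J/K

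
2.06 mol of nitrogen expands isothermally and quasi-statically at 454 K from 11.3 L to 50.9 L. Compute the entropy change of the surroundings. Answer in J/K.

ΔS_surr = -25.8 J/K

For an isothermal ideal gas ΔS_gas = nR ln(V₂/V₁) = 2.06 × 8.314 × ln(50.9/11.3) = 25.8 J/K.
The process is reversible, so ΔS_surr = −ΔS_gas = -25.8 J/K and ΔS_universe = 0.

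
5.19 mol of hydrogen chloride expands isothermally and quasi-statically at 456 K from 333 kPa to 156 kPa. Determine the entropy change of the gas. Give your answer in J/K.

For an isothermal ideal gas ΔS_gas = nR ln(P₁/P₂) = 5.19 × 8.314 × ln(333/156) = 32.7 J/K.

ΔS_gas = 32.7 J/K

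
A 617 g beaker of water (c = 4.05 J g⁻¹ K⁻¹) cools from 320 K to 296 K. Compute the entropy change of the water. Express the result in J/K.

ΔS = ∫dQ_rev/T = m c ln(T₂/T₁) = 617 × 4.05 × ln(296/320) = -195 J/K.

ΔS = -195 J/K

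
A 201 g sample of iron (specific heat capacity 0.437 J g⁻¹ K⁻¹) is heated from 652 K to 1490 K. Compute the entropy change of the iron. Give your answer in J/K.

ΔS = 72.6 J/K

ΔS = ∫dQ_rev/T = m c ln(T₂/T₁) = 201 × 0.437 × ln(1490/652) = 72.6 J/K.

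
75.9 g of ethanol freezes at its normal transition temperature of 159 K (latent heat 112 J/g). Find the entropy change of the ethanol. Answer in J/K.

Heat released by the substance: Q = −mL = −75.9 × 112 = −8500.8 J.
At constant T, ΔS = Q_rev/T = −8500.8 / 159 = -53.5 J/K.

ΔS = -53.5 J/K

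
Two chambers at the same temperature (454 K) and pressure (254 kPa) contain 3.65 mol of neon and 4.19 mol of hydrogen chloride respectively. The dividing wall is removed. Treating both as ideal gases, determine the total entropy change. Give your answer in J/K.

ΔS_mix = 45 J/K

Mole fractions: x_A = 3.65/7.84 = 0.466, x_B = 0.534.
ΔS_mix = −R(n_A ln x_A + n_B ln x_B) = −8.314 × (3.65 ln 0.466 + 4.19 ln 0.534) = 45 J/K.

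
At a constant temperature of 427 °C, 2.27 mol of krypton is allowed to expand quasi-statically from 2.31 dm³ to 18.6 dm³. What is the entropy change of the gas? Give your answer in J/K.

For an isothermal ideal gas ΔS_gas = nR ln(V₂/V₁) = 2.27 × 8.314 × ln(18.6/2.31) = 39.4 J/K.

ΔS_gas = 39.4 J/K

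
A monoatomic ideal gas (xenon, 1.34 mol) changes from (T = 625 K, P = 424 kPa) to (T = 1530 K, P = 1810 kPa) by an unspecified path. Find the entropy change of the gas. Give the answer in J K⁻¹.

ΔS = 8.77 J/K

ΔS = nC_p ln(T₂/T₁) − nR ln(P₂/P₁), with C_p = 5R/2 = 20.79 J mol⁻¹ K⁻¹ for a monoatomic ideal gas.
ΔS = 1.34 × [20.79 × ln(1530/625) − 8.314 × ln(1810/424)] = 8.77 J/K.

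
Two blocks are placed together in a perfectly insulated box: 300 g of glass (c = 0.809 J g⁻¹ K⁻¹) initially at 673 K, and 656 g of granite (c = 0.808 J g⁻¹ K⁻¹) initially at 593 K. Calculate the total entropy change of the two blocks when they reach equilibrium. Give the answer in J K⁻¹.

Energy balance: T_f = (m₁c₁T₁ + m₂c₂T₂)/(m₁c₁ + m₂c₂) = 618.13 K.
ΔS₁ = m₁c₁ ln(T_f/T₁) = 242.7 × ln(618.13/673) = -20.642 J/K.
ΔS₂ = m₂c₂ ln(T_f/T₂) = 530.048 × ln(618.13/593) = 21.996 J/K.
ΔS_total = -20.642 + 21.996 = 1.35 J/K.

ΔS_total = 1.35 J/K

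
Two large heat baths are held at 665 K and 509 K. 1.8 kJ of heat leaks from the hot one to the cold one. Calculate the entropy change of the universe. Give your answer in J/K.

ΔS_hot = −Q/T_H = −1800/665 = -2.7068 J/K and ΔS_cold = +Q/T_C = 1800/509 = 3.5363 J/K.
ΔS_total = -2.7068 + 3.5363 = 0.83 J/K, positive as the second law requires.

ΔS_total = 0.83 J/K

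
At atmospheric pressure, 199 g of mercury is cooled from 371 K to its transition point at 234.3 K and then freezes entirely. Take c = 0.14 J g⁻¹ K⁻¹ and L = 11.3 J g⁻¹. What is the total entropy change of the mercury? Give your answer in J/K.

ΔS = -22.4 J/K

Cooling step: ΔS₁ = m c ln(T_tr/T_i) = 199 × 0.14 × ln(234.3/371) = -12.8 J/K.
Phase change: ΔS₂ = −mL/T_tr = −199 × 11.3 / 234.3 = -9.598 J/K.
ΔS_total = (-12.8) + (-9.598) = -22.4 J/K.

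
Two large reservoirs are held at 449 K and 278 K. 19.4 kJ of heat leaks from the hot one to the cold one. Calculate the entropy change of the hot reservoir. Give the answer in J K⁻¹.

The hot reservoir loses heat Q, so ΔS_hot = −Q/T_H = −19400/449 = -43.2 J/K.

ΔS_hot = -43.2 J/K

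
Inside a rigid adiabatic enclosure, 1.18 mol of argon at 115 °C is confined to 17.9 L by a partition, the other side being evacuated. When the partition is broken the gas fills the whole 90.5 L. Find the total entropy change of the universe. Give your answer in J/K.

For an ideal gas in free expansion Q = 0 and W = 0, so T is unchanged.
Entropy is a state function; using a reversible isothermal path, ΔS_gas = nR ln(V₂/V₁) = 1.18 × 8.314 × ln(90.5/17.9) = 15.9 J/K.
The insulated surroundings exchange no heat, so ΔS_surr = 0 and ΔS_universe = ΔS_gas.

ΔS_universe = 15.9 J/K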